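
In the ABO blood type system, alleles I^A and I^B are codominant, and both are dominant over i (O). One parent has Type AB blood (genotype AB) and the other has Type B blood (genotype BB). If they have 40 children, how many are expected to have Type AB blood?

Cross: AB × BB
Possible offspring genotypes: 2 AB, 2 BB
Blood type counts: 2 Type AB, 2 Type B
Probability of Type AB: 2/4 = 1/2
Expected count = 1/2 × 40 = 20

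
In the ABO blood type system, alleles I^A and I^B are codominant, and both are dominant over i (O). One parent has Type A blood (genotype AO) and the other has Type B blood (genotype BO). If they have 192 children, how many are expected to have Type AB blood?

Cross: AO × BO
Possible offspring genotypes: 1 AB, 1 AO, 1 BO, 1 OO
Blood type counts: 1 Type AB, 1 Type A, 1 Type B, 1 Type O
Probability of Type AB: 1/4
Expected count = 1/4 × 192 = 48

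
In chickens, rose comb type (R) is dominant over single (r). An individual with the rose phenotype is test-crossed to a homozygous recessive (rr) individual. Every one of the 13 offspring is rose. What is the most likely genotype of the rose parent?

Test cross: ? × rr
All offspring are rose.
If the unknown parent were heterozygous (Rr), about half of 13 offspring would be single; none are. The unknown parent is most likely homozygous dominant (RR).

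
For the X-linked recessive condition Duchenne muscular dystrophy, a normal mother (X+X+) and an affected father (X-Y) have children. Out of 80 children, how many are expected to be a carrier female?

Cross: X+X+ × X-Y
Offspring: 2 X+X-, 2 X+Y
Probability of a carrier female: 2/4 = 1/2
Expected count = 1/2 × 80 = 40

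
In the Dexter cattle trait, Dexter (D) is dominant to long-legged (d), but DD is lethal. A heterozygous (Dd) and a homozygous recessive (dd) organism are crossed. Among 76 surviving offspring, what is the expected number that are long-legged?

Cross: Dd × dd
Punnett square offspring (before lethality): 2 Dd, 2 dd
No DD offspring are produced in this cross.
long-legged: 2 out of 4 → fraction 1/2
Expected count = 1/2 × 76 = 38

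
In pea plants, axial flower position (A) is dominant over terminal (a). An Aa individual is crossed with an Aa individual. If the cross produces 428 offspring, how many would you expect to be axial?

Punnett square for Aa × Aa:
Offspring genotypes: 1 AA, 2 Aa, 1 aa
axial: 3, terminal: 1
axial: 3 out of 4 → fraction 3/4
Expected count = 3/4 × 428 = 321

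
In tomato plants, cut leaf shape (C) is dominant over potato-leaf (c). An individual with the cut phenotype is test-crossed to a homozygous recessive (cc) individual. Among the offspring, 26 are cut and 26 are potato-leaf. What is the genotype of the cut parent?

Test cross: ? × cc
Offspring: 26 cut, 26 potato-leaf — approximately 1:1.
A 1:1 ratio in a test cross indicates the unknown parent is heterozygous (Cc).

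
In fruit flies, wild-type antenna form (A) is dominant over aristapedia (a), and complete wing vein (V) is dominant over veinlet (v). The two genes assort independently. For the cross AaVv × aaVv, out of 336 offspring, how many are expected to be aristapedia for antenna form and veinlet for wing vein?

Dihybrid cross AaVv × aaVv — consider each gene separately:
antenna form: Aa × aa → 2 Aa, 2 aa → 2 A_ : 2 aa (out of 4)
wing vein: Vv × Vv → 1 VV, 2 Vv, 1 vv → 3 V_ : 1 vv (out of 4)
Looking for: aristapedia (aa) and veinlet (vv)
P(aristapedia) = 2/4, P(veinlet) = 1/4
P(both) = 2/4 × 1/4 = 2/16 = 1/8
Expected count = 1/8 × 336 = 42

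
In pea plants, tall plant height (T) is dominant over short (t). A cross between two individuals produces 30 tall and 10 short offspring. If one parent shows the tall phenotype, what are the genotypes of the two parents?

Observed offspring: 30 tall, 10 short
The observed ratio simplifies to 3:1. Short (tt) offspring appear, so each parent must contribute one t allele. The parent stated to show tall carries T, so it is Tt. The other parent is then either Tt or tt: Tt × tt would give a 1:1 split, whereas Tt × Tt gives 3:1 — matching the data. So both parents are heterozygous (Tt × Tt).
Parent genotypes: Tt × Tt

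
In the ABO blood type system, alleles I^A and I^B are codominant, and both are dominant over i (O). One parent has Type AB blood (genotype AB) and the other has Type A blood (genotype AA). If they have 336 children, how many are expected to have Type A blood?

Cross: AB × AA
Possible offspring genotypes: 2 AA, 2 AB
Blood type counts: 2 Type A, 2 Type AB
Probability of Type A: 2/4 = 1/2
Expected count = 1/2 × 336 = 168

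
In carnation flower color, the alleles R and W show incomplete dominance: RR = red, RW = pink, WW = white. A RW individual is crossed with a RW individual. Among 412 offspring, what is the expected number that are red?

Punnett square for RW × RW:
Offspring genotypes: 1 RR, 2 RW, 1 WW
Phenotype counts: 1 red, 2 pink, 1 white
red: 1 out of 4 → fraction 1/4
Expected count = 1/4 × 412 = 103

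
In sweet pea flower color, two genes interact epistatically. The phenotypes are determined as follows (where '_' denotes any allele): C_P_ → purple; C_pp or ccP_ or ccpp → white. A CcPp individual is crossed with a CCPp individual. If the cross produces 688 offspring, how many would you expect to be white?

Cross: CcPp × CCPp — consider each gene separately:
C gene: Cc × CC → 2 CC, 2 Cc → 4 C_ (out of 4)
P gene: Pp × Pp → 1 PP, 2 Pp, 1 pp → 3 P_ : 1 pp (out of 4)
Genotype classes (out of 4 × 4 = 16): C_P_ = 4×3 = 12; C_pp = 4×1 = 4
Apply the phenotype rules: C_P_ (12) → purple; C_pp (4) → white
Phenotype counts (out of 16): 12 purple, 4 white
white: 4 out of 16 → fraction 1/4
Expected count = 1/4 × 688 = 172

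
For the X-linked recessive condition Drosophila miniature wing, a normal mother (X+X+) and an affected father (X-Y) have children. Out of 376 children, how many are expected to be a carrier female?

Cross: X+X+ × X-Y
Offspring: 2 X+X-, 2 X+Y
Probability of a carrier female: 2/4 = 1/2
Expected count = 1/2 × 376 = 188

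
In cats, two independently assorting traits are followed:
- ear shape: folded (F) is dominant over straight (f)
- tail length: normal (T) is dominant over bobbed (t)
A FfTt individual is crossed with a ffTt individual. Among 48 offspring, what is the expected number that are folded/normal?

Dihybrid cross FfTt × ffTt — consider each gene separately:
ear shape: Ff × ff → 2 Ff, 2 ff → 2 F_ : 2 ff (out of 4)
tail length: Tt × Tt → 1 TT, 2 Tt, 1 tt → 3 T_ : 1 tt (out of 4)
Combine (counts out of 4 × 4 = 16): folded/normal (F_T_) = 2×3 = 6; folded/bobbed (F_tt) = 2×1 = 2; straight/normal (ffT_) = 2×3 = 6; straight/bobbed (fftt) = 2×1 = 2
Phenotype counts (out of 16): 6 folded/normal, 2 folded/bobbed, 6 straight/normal, 2 straight/bobbed
folded/normal: 6 out of 16 → fraction 3/8
Expected count = 3/8 × 48 = 18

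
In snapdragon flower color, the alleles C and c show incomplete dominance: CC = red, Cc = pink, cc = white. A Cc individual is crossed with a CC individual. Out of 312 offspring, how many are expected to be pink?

Punnett square for Cc × CC:
Offspring genotypes: 2 CC, 2 Cc
Phenotype counts: 2 red, 2 pink
pink: 2 out of 4 → fraction 1/2
Expected count = 1/2 × 312 = 156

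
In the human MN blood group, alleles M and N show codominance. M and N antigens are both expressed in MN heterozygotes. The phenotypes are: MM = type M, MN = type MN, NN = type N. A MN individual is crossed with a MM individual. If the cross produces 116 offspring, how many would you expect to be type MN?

Punnett square for MN × MM:
Offspring genotypes: 2 MM, 2 MN
Phenotype counts: 2 type M, 2 type MN
type MN: 2 out of 4 → fraction 1/2
Expected count = 1/2 × 116 = 58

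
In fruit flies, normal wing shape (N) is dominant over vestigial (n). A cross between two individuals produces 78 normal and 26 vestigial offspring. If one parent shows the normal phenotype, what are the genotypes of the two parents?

Observed offspring: 78 normal, 26 vestigial
The observed ratio simplifies to 3:1. Vestigial (nn) offspring appear, so each parent must contribute one n allele. The parent stated to show normal carries N, so it is Nn. The other parent is then either Nn or nn: Nn × nn would give a 1:1 split, whereas Nn × Nn gives 3:1 — matching the data. So both parents are heterozygous (Nn × Nn).
Parent genotypes: Nn × Nn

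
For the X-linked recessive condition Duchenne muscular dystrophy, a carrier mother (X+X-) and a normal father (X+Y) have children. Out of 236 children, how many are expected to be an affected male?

Cross: X+X- × X+Y
Offspring: 1 X+X+, 1 X+Y, 1 X+X-, 1 X-Y
Probability of an affected male: 1/4
Expected count = 1/4 × 236 = 59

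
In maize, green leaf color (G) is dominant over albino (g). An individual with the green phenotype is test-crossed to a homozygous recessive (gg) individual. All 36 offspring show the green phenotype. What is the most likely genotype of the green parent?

Test cross: ? × gg
All offspring are green.
If the unknown parent were heterozygous (Gg), about half of 36 offspring would be albino; none are. The unknown parent is most likely homozygous dominant (GG).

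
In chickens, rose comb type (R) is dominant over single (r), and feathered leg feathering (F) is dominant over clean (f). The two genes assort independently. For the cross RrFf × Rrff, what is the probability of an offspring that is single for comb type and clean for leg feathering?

Dihybrid cross RrFf × Rrff — consider each gene separately:
comb type: Rr × Rr → 1 RR, 2 Rr, 1 rr → 3 R_ : 1 rr (out of 4)
leg feathering: Ff × ff → 2 Ff, 2 ff → 2 F_ : 2 ff (out of 4)
Looking for: single (rr) and clean (ff)
P(single) = 1/4, P(clean) = 2/4
P(both) = 1/4 × 2/4 = 2/16 = 1/8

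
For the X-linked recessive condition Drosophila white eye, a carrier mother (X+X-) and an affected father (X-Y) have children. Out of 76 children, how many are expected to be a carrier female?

Cross: X+X- × X-Y
Offspring: 1 X+X-, 1 X+Y, 1 X-X-, 1 X-Y
Probability of a carrier female: 1/4
Expected count = 1/4 × 76 = 19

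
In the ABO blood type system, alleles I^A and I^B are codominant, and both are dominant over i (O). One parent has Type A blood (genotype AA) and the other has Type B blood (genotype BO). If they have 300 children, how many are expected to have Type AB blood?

Cross: AA × BO
Possible offspring genotypes: 2 AB, 2 AO
Blood type counts: 2 Type AB, 2 Type A
Probability of Type AB: 2/4 = 1/2
Expected count = 1/2 × 300 = 150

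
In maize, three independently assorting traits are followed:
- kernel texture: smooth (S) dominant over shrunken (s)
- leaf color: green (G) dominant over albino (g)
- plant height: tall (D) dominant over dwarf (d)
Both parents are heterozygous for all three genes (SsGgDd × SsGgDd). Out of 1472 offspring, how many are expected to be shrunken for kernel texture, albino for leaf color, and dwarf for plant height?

Trihybrid cross: SsGgDd × SsGgDd
Each trait segregates independently with a 3:1 phenotypic ratio, so each gene contributes 3/4 (dominant) or 1/4 (recessive).
Target: shrunken (kernel texture), albino (leaf color), dwarf (plant height)
Probability = product of independent per-trait probabilities
= 1/4 × 1/4 × 1/4 = 1/64
Expected count = 1/64 × 1472 = 23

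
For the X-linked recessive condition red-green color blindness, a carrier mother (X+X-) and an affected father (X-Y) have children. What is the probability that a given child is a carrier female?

Cross: X+X- × X-Y
Offspring: 1 X+X-, 1 X+Y, 1 X-X-, 1 X-Y
Probability of a carrier female: 1/4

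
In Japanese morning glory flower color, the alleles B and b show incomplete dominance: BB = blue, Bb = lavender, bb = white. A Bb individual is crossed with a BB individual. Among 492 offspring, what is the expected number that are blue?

Punnett square for Bb × BB:
Offspring genotypes: 2 BB, 2 Bb
Phenotype counts: 2 blue, 2 lavender
blue: 2 out of 4 → fraction 1/2
Expected count = 1/2 × 492 = 246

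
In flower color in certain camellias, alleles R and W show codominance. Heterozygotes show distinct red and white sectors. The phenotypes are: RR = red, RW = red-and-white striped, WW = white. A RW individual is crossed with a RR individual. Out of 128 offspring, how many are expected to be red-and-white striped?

Punnett square for RW × RR:
Offspring genotypes: 2 RR, 2 RW
Phenotype counts: 2 red, 2 red-and-white striped
red-and-white striped: 2 out of 4 → fraction 1/2
Expected count = 1/2 × 128 = 64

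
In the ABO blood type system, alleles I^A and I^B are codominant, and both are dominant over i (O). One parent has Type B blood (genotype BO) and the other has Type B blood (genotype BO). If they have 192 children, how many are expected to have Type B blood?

Cross: BO × BO
Possible offspring genotypes: 1 BB, 2 BO, 1 OO
Blood type counts: 3 Type B, 1 Type O
Probability of Type B: 3/4
Expected count = 3/4 × 192 = 144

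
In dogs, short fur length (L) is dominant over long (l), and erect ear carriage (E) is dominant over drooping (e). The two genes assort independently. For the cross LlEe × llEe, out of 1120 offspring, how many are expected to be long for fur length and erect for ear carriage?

Dihybrid cross LlEe × llEe — consider each gene separately:
fur length: Ll × ll → 2 Ll, 2 ll → 2 L_ : 2 ll (out of 4)
ear carriage: Ee × Ee → 1 EE, 2 Ee, 1 ee → 3 E_ : 1 ee (out of 4)
Looking for: long (ll) and erect (E_)
P(long) = 2/4, P(erect) = 3/4
P(both) = 2/4 × 3/4 = 6/16 = 3/8
Expected count = 3/8 × 1120 = 420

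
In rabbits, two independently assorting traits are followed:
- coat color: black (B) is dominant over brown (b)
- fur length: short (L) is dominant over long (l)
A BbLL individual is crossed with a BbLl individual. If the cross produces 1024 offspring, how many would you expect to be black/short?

Dihybrid cross BbLL × BbLl — consider each gene separately:
coat color: Bb × Bb → 1 BB, 2 Bb, 1 bb → 3 B_ : 1 bb (out of 4)
fur length: LL × Ll → 2 LL, 2 Ll → 4 L_ (out of 4)
Combine (counts out of 4 × 4 = 16): black/short (B_L_) = 3×4 = 12; brown/short (bbL_) = 1×4 = 4
Phenotype counts (out of 16): 12 black/short, 4 brown/short
black/short: 12 out of 16 → fraction 3/4
Expected count = 3/4 × 1024 = 768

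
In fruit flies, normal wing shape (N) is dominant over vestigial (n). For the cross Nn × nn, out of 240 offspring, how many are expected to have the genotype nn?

Punnett square for Nn × nn:
Offspring genotypes: 2 Nn, 2 nn
Total offspring: 4
Count with target: 2
Probability: 2/4 = 1/2
Expected count = 1/2 × 240 = 120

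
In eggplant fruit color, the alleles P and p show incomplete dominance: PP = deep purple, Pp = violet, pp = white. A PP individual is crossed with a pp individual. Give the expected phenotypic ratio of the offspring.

Punnett square for PP × pp:
Offspring genotypes: 4 Pp
Phenotype counts: 4 violet
Ratio: all violet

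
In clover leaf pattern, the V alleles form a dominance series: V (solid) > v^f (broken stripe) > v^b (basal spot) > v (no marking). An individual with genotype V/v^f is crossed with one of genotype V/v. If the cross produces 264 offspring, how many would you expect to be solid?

Cross: V/v^f × V/v
Allele dominance: V > v^f > v^b > v
Offspring genotypes: 1 V/V, 1 V/v, 1 V/v^f, 1 v^f/v
Phenotype counts: 3 solid, 1 broken stripe
solid: 3 out of 4 → fraction 3/4
Expected count = 3/4 × 264 = 198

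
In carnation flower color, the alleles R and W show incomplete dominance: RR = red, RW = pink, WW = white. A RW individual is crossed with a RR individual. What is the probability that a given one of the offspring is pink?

Punnett square for RW × RR:
Offspring genotypes: 2 RR, 2 RW
Phenotype counts: 2 red, 2 pink
pink: 2 out of 4
Probability: 2/4 = 1/2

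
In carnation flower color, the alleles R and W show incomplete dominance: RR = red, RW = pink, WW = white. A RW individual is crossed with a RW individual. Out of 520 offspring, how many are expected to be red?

Punnett square for RW × RW:
Offspring genotypes: 1 RR, 2 RW, 1 WW
Phenotype counts: 1 red, 2 pink, 1 white
red: 1 out of 4 → fraction 1/4
Expected count = 1/4 × 520 = 130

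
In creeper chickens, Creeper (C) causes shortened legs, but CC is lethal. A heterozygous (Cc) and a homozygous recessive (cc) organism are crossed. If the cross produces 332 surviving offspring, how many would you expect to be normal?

Cross: Cc × cc
Punnett square offspring (before lethality): 2 Cc, 2 cc
No CC offspring are produced in this cross.
normal: 2 out of 4 → fraction 1/2
Expected count = 1/2 × 332 = 166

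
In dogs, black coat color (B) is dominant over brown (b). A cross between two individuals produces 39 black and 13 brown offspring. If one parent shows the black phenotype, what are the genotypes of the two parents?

Observed offspring: 39 black, 13 brown
The observed ratio simplifies to 3:1. Brown (bb) offspring appear, so each parent must contribute one b allele. The parent stated to show black carries B, so it is Bb. The other parent is then either Bb or bb: Bb × bb would give a 1:1 split, whereas Bb × Bb gives 3:1 — matching the data. So both parents are heterozygous (Bb × Bb).
Parent genotypes: Bb × Bb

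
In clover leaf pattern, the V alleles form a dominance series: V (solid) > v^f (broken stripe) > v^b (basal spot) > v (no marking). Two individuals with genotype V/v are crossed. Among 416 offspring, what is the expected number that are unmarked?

Cross: V/v × V/v
Allele dominance: V > v^f > v^b > v
Offspring genotypes: 1 V/V, 2 V/v, 1 v/v
Phenotype counts: 3 solid, 1 unmarked
unmarked: 1 out of 4 → fraction 1/4
Expected count = 1/4 × 416 = 104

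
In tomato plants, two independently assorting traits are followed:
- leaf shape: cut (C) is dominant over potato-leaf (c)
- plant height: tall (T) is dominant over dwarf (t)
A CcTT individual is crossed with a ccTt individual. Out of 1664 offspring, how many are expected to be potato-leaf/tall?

Dihybrid cross CcTT × ccTt — consider each gene separately:
leaf shape: Cc × cc → 2 Cc, 2 cc → 2 C_ : 2 cc (out of 4)
plant height: TT × Tt → 2 TT, 2 Tt → 4 T_ (out of 4)
Combine (counts out of 4 × 4 = 16): cut/tall (C_T_) = 2×4 = 8; potato-leaf/tall (ccT_) = 2×4 = 8
Phenotype counts (out of 16): 8 cut/tall, 8 potato-leaf/tall
potato-leaf/tall: 8 out of 16 → fraction 1/2
Expected count = 1/2 × 1664 = 832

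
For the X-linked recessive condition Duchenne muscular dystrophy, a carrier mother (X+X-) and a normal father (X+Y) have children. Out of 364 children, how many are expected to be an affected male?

Cross: X+X- × X+Y
Offspring: 1 X+X+, 1 X+Y, 1 X+X-, 1 X-Y
Probability of an affected male: 1/4
Expected count = 1/4 × 364 = 91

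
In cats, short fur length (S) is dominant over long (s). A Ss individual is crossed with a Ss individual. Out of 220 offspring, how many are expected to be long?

Punnett square for Ss × Ss:
Offspring genotypes: 1 SS, 2 Ss, 1 ss
short: 3, long: 1
long: 1 out of 4 → fraction 1/4
Expected count = 1/4 × 220 = 55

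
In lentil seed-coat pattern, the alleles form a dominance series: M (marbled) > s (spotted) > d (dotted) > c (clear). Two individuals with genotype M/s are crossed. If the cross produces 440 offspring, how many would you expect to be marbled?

Cross: M/s × M/s
Allele dominance: M > s > d > c
Offspring genotypes: 1 M/M, 2 M/s, 1 s/s
Phenotype counts: 3 marbled, 1 spotted
marbled: 3 out of 4 → fraction 3/4
Expected count = 3/4 × 440 = 330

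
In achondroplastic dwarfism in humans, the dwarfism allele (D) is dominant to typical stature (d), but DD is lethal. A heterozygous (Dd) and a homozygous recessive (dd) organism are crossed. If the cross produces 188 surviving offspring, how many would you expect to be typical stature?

Cross: Dd × dd
Punnett square offspring (before lethality): 2 Dd, 2 dd
No DD offspring are produced in this cross.
typical stature: 2 out of 4 → fraction 1/2
Expected count = 1/2 × 188 = 94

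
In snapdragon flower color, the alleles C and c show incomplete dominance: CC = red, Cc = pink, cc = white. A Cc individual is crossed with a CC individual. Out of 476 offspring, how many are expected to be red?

Punnett square for Cc × CC:
Offspring genotypes: 2 CC, 2 Cc
Phenotype counts: 2 red, 2 pink
red: 2 out of 4 → fraction 1/2
Expected count = 1/2 × 476 = 238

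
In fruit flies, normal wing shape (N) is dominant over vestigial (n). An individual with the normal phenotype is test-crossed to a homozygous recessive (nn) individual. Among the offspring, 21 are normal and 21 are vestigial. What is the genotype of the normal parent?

Test cross: ? × nn
Offspring: 21 normal, 21 vestigial — approximately 1:1.
A 1:1 ratio in a test cross indicates the unknown parent is heterozygous (Nn).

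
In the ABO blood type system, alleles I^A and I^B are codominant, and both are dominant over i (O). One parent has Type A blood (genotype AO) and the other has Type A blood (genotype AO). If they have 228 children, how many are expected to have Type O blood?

Cross: AO × AO
Possible offspring genotypes: 1 AA, 2 AO, 1 OO
Blood type counts: 3 Type A, 1 Type O
Probability of Type O: 1/4
Expected count = 1/4 × 228 = 57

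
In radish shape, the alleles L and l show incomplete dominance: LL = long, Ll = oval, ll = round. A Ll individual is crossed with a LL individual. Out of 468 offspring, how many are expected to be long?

Punnett square for Ll × LL:
Offspring genotypes: 2 LL, 2 Ll
Phenotype counts: 2 long, 2 oval
long: 2 out of 4 → fraction 1/2
Expected count = 1/2 × 468 = 234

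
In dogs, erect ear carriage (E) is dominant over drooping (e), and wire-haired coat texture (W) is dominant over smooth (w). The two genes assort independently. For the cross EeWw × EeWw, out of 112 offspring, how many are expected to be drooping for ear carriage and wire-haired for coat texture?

Dihybrid cross EeWw × EeWw — consider each gene separately:
ear carriage: Ee × Ee → 1 EE, 2 Ee, 1 ee → 3 E_ : 1 ee (out of 4)
coat texture: Ww × Ww → 1 WW, 2 Ww, 1 ww → 3 W_ : 1 ww (out of 4)
Looking for: drooping (ee) and wire-haired (W_)
P(drooping) = 1/4, P(wire-haired) = 3/4
P(both) = 1/4 × 3/4 = 3/16
Expected count = 3/16 × 112 = 21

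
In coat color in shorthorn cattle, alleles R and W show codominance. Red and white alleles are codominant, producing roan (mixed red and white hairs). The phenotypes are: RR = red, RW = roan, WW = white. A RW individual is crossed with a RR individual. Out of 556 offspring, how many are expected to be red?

Punnett square for RW × RR:
Offspring genotypes: 2 RR, 2 RW
Phenotype counts: 2 red, 2 roan
red: 2 out of 4 → fraction 1/2
Expected count = 1/2 × 556 = 278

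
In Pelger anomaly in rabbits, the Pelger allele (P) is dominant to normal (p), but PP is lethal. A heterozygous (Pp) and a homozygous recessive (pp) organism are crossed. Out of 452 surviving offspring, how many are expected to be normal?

Cross: Pp × pp
Punnett square offspring (before lethality): 2 Pp, 2 pp
No PP offspring are produced in this cross.
normal: 2 out of 4 → fraction 1/2
Expected count = 1/2 × 452 = 226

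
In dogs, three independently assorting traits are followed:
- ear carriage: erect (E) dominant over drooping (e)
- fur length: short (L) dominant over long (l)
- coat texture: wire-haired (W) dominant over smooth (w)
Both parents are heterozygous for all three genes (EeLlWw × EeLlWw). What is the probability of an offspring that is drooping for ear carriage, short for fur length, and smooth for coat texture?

Trihybrid cross: EeLlWw × EeLlWw
Each trait segregates independently with a 3:1 phenotypic ratio, so each gene contributes 3/4 (dominant) or 1/4 (recessive).
Target: drooping (ear carriage), short (fur length), smooth (coat texture)
Probability = product of independent per-trait probabilities
= 1/4 × 3/4 × 1/4 = 3/64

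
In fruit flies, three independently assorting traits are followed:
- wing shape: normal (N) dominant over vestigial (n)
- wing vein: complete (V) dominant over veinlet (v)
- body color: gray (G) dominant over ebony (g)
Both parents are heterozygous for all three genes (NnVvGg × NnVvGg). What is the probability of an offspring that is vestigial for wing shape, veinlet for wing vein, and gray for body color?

Trihybrid cross: NnVvGg × NnVvGg
Each trait segregates independently with a 3:1 phenotypic ratio, so each gene contributes 3/4 (dominant) or 1/4 (recessive).
Target: vestigial (wing shape), veinlet (wing vein), gray (body color)
Probability = product of independent per-trait probabilities
= 1/4 × 1/4 × 3/4 = 3/64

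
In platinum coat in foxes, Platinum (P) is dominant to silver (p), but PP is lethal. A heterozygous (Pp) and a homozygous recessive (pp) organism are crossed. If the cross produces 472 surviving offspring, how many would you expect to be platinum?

Cross: Pp × pp
Punnett square offspring (before lethality): 2 Pp, 2 pp
No PP offspring are produced in this cross.
platinum: 2 out of 4 → fraction 1/2
Expected count = 1/2 × 472 = 236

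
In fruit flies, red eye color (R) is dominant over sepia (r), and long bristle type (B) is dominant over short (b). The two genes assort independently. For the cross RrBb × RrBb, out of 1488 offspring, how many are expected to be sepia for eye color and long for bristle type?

Dihybrid cross RrBb × RrBb — consider each gene separately:
eye color: Rr × Rr → 1 RR, 2 Rr, 1 rr → 3 R_ : 1 rr (out of 4)
bristle type: Bb × Bb → 1 BB, 2 Bb, 1 bb → 3 B_ : 1 bb (out of 4)
Looking for: sepia (rr) and long (B_)
P(sepia) = 1/4, P(long) = 3/4
P(both) = 1/4 × 3/4 = 3/16
Expected count = 3/16 × 1488 = 279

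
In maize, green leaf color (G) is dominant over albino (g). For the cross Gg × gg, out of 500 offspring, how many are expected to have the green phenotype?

Punnett square for Gg × gg:
Offspring genotypes: 2 Gg, 2 gg
Total offspring: 4
Count with target: 2
Probability: 2/4 = 1/2
Expected count = 1/2 × 500 = 250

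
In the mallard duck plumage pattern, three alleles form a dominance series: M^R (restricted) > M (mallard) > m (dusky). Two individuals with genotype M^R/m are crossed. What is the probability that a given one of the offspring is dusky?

Cross: M^R/m × M^R/m
Allele dominance: M^R > M > m
Offspring genotypes: 1 M^R/M^R, 2 M^R/m, 1 m/m
Phenotype counts: 3 restricted, 1 dusky
dusky: 1 out of 4
Probability: 1/4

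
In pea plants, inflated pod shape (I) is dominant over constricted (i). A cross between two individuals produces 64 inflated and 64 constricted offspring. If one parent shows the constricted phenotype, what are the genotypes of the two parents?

Observed offspring: 64 inflated, 64 constricted
The observed ratio simplifies to 1:1. One parent shows constricted, so its genotype must be ii. A 1:1 offspring split requires the other parent to be heterozygous (Ii).
Parent genotypes: ii × Ii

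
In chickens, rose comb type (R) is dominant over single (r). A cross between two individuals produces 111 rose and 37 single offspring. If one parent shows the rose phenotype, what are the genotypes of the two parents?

Observed offspring: 111 rose, 37 single
The observed ratio simplifies to 3:1. Single (rr) offspring appear, so each parent must contribute one r allele. The parent stated to show rose carries R, so it is Rr. The other parent is then either Rr or rr: Rr × rr would give a 1:1 split, whereas Rr × Rr gives 3:1 — matching the data. So both parents are heterozygous (Rr × Rr).
Parent genotypes: Rr × Rr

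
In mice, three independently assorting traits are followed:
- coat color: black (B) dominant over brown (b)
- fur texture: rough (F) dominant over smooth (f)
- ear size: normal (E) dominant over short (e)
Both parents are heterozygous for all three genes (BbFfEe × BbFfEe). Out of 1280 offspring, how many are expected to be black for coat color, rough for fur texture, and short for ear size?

Trihybrid cross: BbFfEe × BbFfEe
Each trait segregates independently with a 3:1 phenotypic ratio, so each gene contributes 3/4 (dominant) or 1/4 (recessive).
Target: black (coat color), rough (fur texture), short (ear size)
Probability = product of independent per-trait probabilities
= 3/4 × 3/4 × 1/4 = 9/64
Expected count = 9/64 × 1280 = 180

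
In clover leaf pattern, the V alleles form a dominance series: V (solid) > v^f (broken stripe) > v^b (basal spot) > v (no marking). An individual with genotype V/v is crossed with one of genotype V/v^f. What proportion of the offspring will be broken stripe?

Cross: V/v × V/v^f
Allele dominance: V > v^f > v^b > v
Offspring genotypes: 1 V/V, 1 V/v^f, 1 V/v, 1 v^f/v
Phenotype counts: 3 solid, 1 broken stripe
broken stripe: 1 out of 4
Probability: 1/4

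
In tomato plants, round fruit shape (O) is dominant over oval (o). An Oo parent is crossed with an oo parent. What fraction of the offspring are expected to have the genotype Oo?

Punnett square for Oo × oo:
Offspring genotypes: 2 Oo, 2 oo
Total offspring: 4
Count with target: 2
Probability: 2/4 = 1/2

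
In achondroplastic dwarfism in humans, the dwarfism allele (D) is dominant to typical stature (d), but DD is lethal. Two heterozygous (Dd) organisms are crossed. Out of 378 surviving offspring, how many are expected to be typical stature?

Cross: Dd × Dd
Punnett square offspring (before lethality): 1 DD, 2 Dd, 1 dd
The DD genotype is lethal (embryos die); surviving offspring: 2 Dd, 1 dd
typical stature: 1 out of 3 → fraction 1/3
Expected count = 1/3 × 378 = 126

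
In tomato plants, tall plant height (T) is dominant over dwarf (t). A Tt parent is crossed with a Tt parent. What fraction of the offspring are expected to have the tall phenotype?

Punnett square for Tt × Tt:
Offspring genotypes: 1 TT, 2 Tt, 1 tt
Total offspring: 4
Count with target: 3
Probability: 3/4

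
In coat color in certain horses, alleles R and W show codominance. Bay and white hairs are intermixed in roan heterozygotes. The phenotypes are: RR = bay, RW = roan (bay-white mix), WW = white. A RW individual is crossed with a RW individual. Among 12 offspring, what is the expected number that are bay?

Punnett square for RW × RW:
Offspring genotypes: 1 RR, 2 RW, 1 WW
Phenotype counts: 1 bay, 2 roan (bay-white mix), 1 white
bay: 1 out of 4 → fraction 1/4
Expected count = 1/4 × 12 = 3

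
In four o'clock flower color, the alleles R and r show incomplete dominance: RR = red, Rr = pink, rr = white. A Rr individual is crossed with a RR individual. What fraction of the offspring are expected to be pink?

Punnett square for Rr × RR:
Offspring genotypes: 2 RR, 2 Rr
Phenotype counts: 2 red, 2 pink
pink: 2 out of 4
Probability: 2/4 = 1/2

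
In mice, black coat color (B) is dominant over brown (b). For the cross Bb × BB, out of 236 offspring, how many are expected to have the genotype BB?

Punnett square for Bb × BB:
Offspring genotypes: 2 BB, 2 Bb
Total offspring: 4
Count with target: 2
Probability: 2/4 = 1/2
Expected count = 1/2 × 236 = 118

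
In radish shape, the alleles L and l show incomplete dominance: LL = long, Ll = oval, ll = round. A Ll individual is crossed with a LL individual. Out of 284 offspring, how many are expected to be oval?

Punnett square for Ll × LL:
Offspring genotypes: 2 LL, 2 Ll
Phenotype counts: 2 long, 2 oval
oval: 2 out of 4 → fraction 1/2
Expected count = 1/2 × 284 = 142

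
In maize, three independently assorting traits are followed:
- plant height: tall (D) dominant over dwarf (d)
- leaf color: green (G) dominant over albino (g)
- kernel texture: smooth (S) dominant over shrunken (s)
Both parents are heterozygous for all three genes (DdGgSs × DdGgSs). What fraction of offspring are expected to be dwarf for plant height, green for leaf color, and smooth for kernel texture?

Trihybrid cross: DdGgSs × DdGgSs
Each trait segregates independently with a 3:1 phenotypic ratio, so each gene contributes 3/4 (dominant) or 1/4 (recessive).
Target: dwarf (plant height), green (leaf color), smooth (kernel texture)
Probability = product of independent per-trait probabilities
= 1/4 × 3/4 × 3/4 = 9/64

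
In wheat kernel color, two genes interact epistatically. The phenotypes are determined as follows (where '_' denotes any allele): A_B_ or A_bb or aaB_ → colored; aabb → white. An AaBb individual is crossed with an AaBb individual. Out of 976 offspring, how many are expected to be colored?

Cross: AaBb × AaBb — consider each gene separately:
A gene: Aa × Aa → 1 AA, 2 Aa, 1 aa → 3 A_ : 1 aa (out of 4)
B gene: Bb × Bb → 1 BB, 2 Bb, 1 bb → 3 B_ : 1 bb (out of 4)
Genotype classes (out of 4 × 4 = 16): A_B_ = 3×3 = 9; A_bb = 3×1 = 3; aaB_ = 1×3 = 3; aabb = 1×1 = 1
Apply the phenotype rules: A_B_ (9) + A_bb (3) + aaB_ (3) → colored; aabb (1) → white
Phenotype counts (out of 16): 15 colored, 1 white
colored: 15 out of 16 → fraction 15/16
Expected count = 15/16 × 976 = 915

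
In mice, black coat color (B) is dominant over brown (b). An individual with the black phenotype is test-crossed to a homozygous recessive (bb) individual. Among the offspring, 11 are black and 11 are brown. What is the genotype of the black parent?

Test cross: ? × bb
Offspring: 11 black, 11 brown — approximately 1:1.
A 1:1 ratio in a test cross indicates the unknown parent is heterozygous (Bb).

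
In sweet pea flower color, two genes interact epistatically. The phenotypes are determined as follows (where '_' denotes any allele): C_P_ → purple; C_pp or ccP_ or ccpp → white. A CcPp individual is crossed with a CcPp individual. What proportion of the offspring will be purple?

Cross: CcPp × CcPp — consider each gene separately:
C gene: Cc × Cc → 1 CC, 2 Cc, 1 cc → 3 C_ : 1 cc (out of 4)
P gene: Pp × Pp → 1 PP, 2 Pp, 1 pp → 3 P_ : 1 pp (out of 4)
Genotype classes (out of 4 × 4 = 16): C_P_ = 3×3 = 9; C_pp = 3×1 = 3; ccP_ = 1×3 = 3; ccpp = 1×1 = 1
Apply the phenotype rules: C_P_ (9) → purple; C_pp (3) + ccP_ (3) + ccpp (1) → white
Phenotype counts (out of 16): 9 purple, 7 white
purple: 9 out of 16
Probability: 9/16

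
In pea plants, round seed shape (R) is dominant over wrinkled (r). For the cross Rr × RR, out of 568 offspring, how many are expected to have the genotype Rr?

Punnett square for Rr × RR:
Offspring genotypes: 2 RR, 2 Rr
Total offspring: 4
Count with target: 2
Probability: 2/4 = 1/2
Expected count = 1/2 × 568 = 284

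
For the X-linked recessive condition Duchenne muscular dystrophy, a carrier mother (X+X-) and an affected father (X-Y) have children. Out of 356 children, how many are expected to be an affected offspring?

Cross: X+X- × X-Y
Offspring: 1 X+X-, 1 X+Y, 1 X-X-, 1 X-Y
Probability of an affected offspring: 2/4 = 1/2
Expected count = 1/2 × 356 = 178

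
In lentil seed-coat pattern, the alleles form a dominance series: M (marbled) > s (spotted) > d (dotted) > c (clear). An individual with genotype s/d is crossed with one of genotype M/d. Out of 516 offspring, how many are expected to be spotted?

Cross: s/d × M/d
Allele dominance: M > s > d > c
Offspring genotypes: 1 M/s, 1 s/d, 1 M/d, 1 d/d
Phenotype counts: 2 marbled, 1 spotted, 1 dotted
spotted: 1 out of 4 → fraction 1/4
Expected count = 1/4 × 516 = 129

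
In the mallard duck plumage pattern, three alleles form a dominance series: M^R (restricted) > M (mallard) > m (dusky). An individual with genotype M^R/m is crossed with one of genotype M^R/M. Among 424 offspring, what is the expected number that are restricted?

Cross: M^R/m × M^R/M
Allele dominance: M^R > M > m
Offspring genotypes: 1 M^R/M^R, 1 M^R/M, 1 M^R/m, 1 M/m
Phenotype counts: 3 restricted, 1 mallard
restricted: 3 out of 4 → fraction 3/4
Expected count = 3/4 × 424 = 318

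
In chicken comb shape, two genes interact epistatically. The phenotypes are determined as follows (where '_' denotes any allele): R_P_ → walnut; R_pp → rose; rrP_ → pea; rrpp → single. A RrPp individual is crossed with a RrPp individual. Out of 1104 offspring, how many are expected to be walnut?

Cross: RrPp × RrPp — consider each gene separately:
R gene: Rr × Rr → 1 RR, 2 Rr, 1 rr → 3 R_ : 1 rr (out of 4)
P gene: Pp × Pp → 1 PP, 2 Pp, 1 pp → 3 P_ : 1 pp (out of 4)
Genotype classes (out of 4 × 4 = 16): R_P_ = 3×3 = 9; R_pp = 3×1 = 3; rrP_ = 1×3 = 3; rrpp = 1×1 = 1
Apply the phenotype rules: R_P_ (9) → walnut; R_pp (3) → rose; rrP_ (3) → pea; rrpp (1) → single
Phenotype counts (out of 16): 9 walnut, 3 rose, 3 pea, 1 single
walnut: 9 out of 16 → fraction 9/16
Expected count = 9/16 × 1104 = 621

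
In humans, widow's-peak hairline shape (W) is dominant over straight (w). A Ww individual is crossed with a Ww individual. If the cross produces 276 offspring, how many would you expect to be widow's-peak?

Punnett square for Ww × Ww:
Offspring genotypes: 1 WW, 2 Ww, 1 ww
widow's-peak: 3, straight: 1
widow's-peak: 3 out of 4 → fraction 3/4
Expected count = 3/4 × 276 = 207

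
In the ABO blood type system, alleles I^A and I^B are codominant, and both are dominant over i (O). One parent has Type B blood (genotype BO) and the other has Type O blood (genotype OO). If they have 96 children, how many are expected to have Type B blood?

Cross: BO × OO
Possible offspring genotypes: 2 BO, 2 OO
Blood type counts: 2 Type B, 2 Type O
Probability of Type B: 2/4 = 1/2
Expected count = 1/2 × 96 = 48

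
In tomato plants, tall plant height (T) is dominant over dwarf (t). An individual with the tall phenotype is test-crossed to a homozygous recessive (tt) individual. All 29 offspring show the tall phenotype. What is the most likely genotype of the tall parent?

Test cross: ? × tt
All offspring are tall.
If the unknown parent were heterozygous (Tt), about half of 29 offspring would be dwarf; none are. The unknown parent is most likely homozygous dominant (TT).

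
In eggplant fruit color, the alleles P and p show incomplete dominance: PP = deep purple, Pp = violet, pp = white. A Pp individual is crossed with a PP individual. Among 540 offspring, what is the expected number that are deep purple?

Punnett square for Pp × PP:
Offspring genotypes: 2 PP, 2 Pp
Phenotype counts: 2 deep purple, 2 violet
deep purple: 2 out of 4 → fraction 1/2
Expected count = 1/2 × 540 = 270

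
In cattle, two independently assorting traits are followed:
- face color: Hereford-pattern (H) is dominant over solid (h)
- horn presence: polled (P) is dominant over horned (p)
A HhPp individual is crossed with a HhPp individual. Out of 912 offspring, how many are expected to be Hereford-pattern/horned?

Dihybrid cross HhPp × HhPp — consider each gene separately:
face color: Hh × Hh → 1 HH, 2 Hh, 1 hh → 3 H_ : 1 hh (out of 4)
horn presence: Pp × Pp → 1 PP, 2 Pp, 1 pp → 3 P_ : 1 pp (out of 4)
Combine (counts out of 4 × 4 = 16): Hereford-pattern/polled (H_P_) = 3×3 = 9; Hereford-pattern/horned (H_pp) = 3×1 = 3; solid/polled (hhP_) = 1×3 = 3; solid/horned (hhpp) = 1×1 = 1
Phenotype counts (out of 16): 9 Hereford-pattern/polled, 3 Hereford-pattern/horned, 3 solid/polled, 1 solid/horned
Hereford-pattern/horned: 3 out of 16 → fraction 3/16
Expected count = 3/16 × 912 = 171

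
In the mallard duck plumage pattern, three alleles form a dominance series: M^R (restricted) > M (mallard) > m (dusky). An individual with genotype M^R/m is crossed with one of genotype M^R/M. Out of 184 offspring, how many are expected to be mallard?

Cross: M^R/m × M^R/M
Allele dominance: M^R > M > m
Offspring genotypes: 1 M^R/M^R, 1 M^R/M, 1 M^R/m, 1 M/m
Phenotype counts: 3 restricted, 1 mallard
mallard: 1 out of 4 → fraction 1/4
Expected count = 1/4 × 184 = 46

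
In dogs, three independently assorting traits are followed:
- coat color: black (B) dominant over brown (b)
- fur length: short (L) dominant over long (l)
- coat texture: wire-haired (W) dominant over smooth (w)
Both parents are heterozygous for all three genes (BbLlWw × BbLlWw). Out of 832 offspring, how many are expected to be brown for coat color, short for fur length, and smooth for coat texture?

Trihybrid cross: BbLlWw × BbLlWw
Each trait segregates independently with a 3:1 phenotypic ratio, so each gene contributes 3/4 (dominant) or 1/4 (recessive).
Target: brown (coat color), short (fur length), smooth (coat texture)
Probability = product of independent per-trait probabilities
= 1/4 × 3/4 × 1/4 = 3/64
Expected count = 3/64 × 832 = 39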